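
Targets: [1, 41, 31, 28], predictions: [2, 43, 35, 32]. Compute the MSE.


Squared errors: (1-2)²=1, (41-43)²=4, (31-35)²=16, (28-32)²=16
Sum = 37
MSE = 37/4 = 37/4

37/4


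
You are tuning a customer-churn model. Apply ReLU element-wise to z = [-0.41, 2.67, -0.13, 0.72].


ReLU(-0.41) = max(0, -0.41) = 0.0
ReLU(2.67) = max(0, 2.67) = 2.67
ReLU(-0.13) = max(0, -0.13) = 0.0
ReLU(0.72) = max(0, 0.72) = 0.72
result = [0.0, 2.67, 0.0, 0.72]

[0.0, 2.67, 0.0, 0.72]


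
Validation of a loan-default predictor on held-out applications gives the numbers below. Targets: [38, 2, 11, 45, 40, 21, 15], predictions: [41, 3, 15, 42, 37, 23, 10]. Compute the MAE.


Absolute errors: |38-41|=3, |2-3|=1, |11-15|=4, |45-42|=3, |40-37|=3, |21-23|=2, |15-10|=5
Sum = 21
MAE = 21/7 = 3

3


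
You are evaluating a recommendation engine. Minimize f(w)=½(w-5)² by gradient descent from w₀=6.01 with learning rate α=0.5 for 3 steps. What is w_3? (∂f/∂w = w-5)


step 1: grad = 6.01-5 = 1.01; w = 6.01 - 0.5·(1.01) = 5.505
step 2: grad = 5.505-5 = 0.505; w = 5.505 - 0.5·(0.505) = 5.2525
step 3: grad = 5.2525-5 = 0.2525; w = 5.2525 - 0.5·(0.2525) = 5.12625

5.12625


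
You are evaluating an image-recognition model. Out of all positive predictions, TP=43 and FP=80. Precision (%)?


Precision = TP/(TP+FP)
= 43/(43+80)
= 43/123 = 34.96%

34.96%


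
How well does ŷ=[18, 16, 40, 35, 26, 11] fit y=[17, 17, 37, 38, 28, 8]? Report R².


ȳ = 24.1667
SS_res = Σ(y-ŷ)² = 33
SS_tot = Σ(y-ȳ)² = 734.83
R² = 1 - SS_res/SS_tot = 1 - 0.0449 = 0.9551

0.9551


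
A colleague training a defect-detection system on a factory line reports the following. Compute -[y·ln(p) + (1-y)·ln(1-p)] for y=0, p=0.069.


BCE = -[y·ln(p) + (1-y)·ln(1-p)]
= -0 - 1·ln(1-0.069)
= -ln(0.931) = 0.0715

0.0715


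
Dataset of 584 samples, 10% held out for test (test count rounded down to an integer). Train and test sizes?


Test = ⌊584·10/100⌋ = 58
Train = 584 - 58 = 526

Train: 526, Test: 58


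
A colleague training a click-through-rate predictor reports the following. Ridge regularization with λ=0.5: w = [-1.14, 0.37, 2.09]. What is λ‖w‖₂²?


‖w‖₂² = (-1.14)² + (0.37)² + (2.09)²
     = 1.2996 + 0.1369 + 4.3681
     = 5.8046
λ·‖w‖₂² = 0.5·5.8046 = 2.9023

2.9023


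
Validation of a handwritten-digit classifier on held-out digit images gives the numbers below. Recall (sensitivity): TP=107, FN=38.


Recall = TP/(TP+FN)
= 107/(107+38)
= 107/145 = 73.79%

73.79%


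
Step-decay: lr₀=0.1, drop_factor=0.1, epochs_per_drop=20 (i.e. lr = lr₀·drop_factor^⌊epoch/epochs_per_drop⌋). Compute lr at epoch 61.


n_drops = ⌊61/20⌋ = 3
lr = 0.1·0.1^3 = 0.1·0.001 = 0.0001

0.0001


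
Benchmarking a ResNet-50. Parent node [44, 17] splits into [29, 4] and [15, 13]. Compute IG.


Parent = [44, 17], H_parent = 0.8537
H_left = 0.5328 (n=33), H_right = 0.9963 (n=28)
H_children = (33/61)·0.5328 + (28/61)·0.9963 = 0.7456
IG = 0.8537 - 0.7456 = 0.1081

0.1081


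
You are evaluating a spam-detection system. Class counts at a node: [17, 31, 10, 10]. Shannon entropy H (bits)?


Probabilities: [17/68, 31/68, 10/68, 10/68] ≈ [0.25, 0.4559, 0.1471, 0.1471]
H = -((17/68)·log₂(17/68) + (31/68)·log₂(31/68) + (10/68)·log₂(10/68) + (10/68)·log₂(10/68))
  = 1.83 bits

1.83 bits


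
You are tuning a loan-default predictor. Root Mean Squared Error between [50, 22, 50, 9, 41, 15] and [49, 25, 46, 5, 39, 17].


MSE = 50/6 = 8.3333
RMSE = √(50/6) = 2.8868

2.8868


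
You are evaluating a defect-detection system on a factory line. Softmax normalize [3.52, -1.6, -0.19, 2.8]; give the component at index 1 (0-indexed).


Exponentials: e^3.52=33.7844, e^-1.6=0.2019, e^-0.19=0.827, e^2.8=16.4446
Sum = 51.2579
Softmax = [0.6591, 0.0039, 0.0161, 0.3208]
p[1] = 0.2019/51.2579 = 0.0039

0.0039


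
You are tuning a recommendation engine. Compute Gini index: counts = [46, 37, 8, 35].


Probabilities: [46/126, 37/126, 8/126, 35/126] ≈ [0.3651, 0.2937, 0.0635, 0.2778]
Σpᵢ² = (2116 + 1369 + 64 + 1225)/126² = 4774/15876
Gini = 1 - Σpᵢ² = 1 - 4774/15876 = 0.6993

0.6993


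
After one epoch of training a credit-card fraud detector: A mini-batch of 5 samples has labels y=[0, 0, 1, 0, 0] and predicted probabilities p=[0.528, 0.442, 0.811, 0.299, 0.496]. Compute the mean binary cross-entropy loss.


L[0] = -ln(1-0.528) = -ln(0.472) = 0.7508
L[1] = -ln(1-0.442) = -ln(0.558) = 0.5834
L[2] = -ln(0.811) = 0.2095
L[3] = -ln(1-0.299) = -ln(0.701) = 0.3552
L[4] = -ln(1-0.496) = -ln(0.504) = 0.6852
mean = (0.7508 + 0.5834 + 0.2095 + 0.3552 + 0.6852)/5 = 0.5168

0.5168


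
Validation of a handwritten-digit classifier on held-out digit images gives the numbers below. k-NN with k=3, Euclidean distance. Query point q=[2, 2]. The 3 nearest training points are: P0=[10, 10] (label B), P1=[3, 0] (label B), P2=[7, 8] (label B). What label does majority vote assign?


d(q,P0) = 11.3137  (label B)
d(q,P1) = 2.2361  (label B)
d(q,P2) = 7.8102  (label B)
Votes: A=0, B=3
Majority → B

B


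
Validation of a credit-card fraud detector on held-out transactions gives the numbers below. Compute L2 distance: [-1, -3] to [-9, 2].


d = √((-1+ 9)² + (-3-2)²)
  = √(64 + 25)
  = √89 = 9.434

9.434


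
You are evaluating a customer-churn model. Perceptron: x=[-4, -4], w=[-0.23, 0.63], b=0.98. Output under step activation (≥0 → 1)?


z = (-4)·(-0.23) + (-4)·(0.63) + 0.98
  = -0.62
step(z) = 0 (z<0)

0


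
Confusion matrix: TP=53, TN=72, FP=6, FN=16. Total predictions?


Total = TP + TN + FP + FN
= 53 + 72 + 6 + 16
= 147
(Predicted positive: 59, predicted negative: 88)

147


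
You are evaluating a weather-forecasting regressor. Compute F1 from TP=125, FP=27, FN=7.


Precision = 125/152 = 0.8224
Recall = 125/132 = 0.947
F1 = 2·P·R/(P+R) = 2·TP/(2·TP+FP+FN) = 250/(250+27+7) = 250/284 = 0.8803

0.8803


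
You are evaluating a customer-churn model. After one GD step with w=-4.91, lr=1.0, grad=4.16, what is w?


w_new = w - α·∇
= -4.91 - 1.0·4.16
= -4.91 - 4.16
= -9.07

-9.07


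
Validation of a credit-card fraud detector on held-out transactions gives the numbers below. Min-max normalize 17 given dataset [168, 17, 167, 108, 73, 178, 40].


min=17, max=178
(17-17)/(178-17) = 0/161 = 0.0

0.0


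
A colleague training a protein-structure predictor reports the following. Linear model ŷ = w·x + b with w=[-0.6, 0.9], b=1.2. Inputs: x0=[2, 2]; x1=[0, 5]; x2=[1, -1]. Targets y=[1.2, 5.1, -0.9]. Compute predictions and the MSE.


ŷ0 = (-0.6)·(2) + (0.9)·(2) + 1.2 = 1.8
ŷ1 = (-0.6)·(0) + (0.9)·(5) + 1.2 = 5.7
ŷ2 = (-0.6)·(1) + (0.9)·(-1) + 1.2 = -0.3
errors² = [0.36, 0.36, 0.36]
MSE = 1.0800/3 = 0.36

0.36


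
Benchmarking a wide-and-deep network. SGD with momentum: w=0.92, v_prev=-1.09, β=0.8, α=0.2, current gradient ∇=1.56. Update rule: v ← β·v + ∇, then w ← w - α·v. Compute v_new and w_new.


v_new = 0.8·-1.09 + 1.56 = -0.872 + 1.56 = 0.688
w_new = 0.92 - 0.2·0.688 = 0.92 - 0.1376 = 0.7824

v_new=0.688, w_new=0.7824


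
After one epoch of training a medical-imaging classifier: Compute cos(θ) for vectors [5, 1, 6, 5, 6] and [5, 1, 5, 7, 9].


A·B = 5·5 + 1·1 + 6·5 + 5·7 + 6·9 = 145
‖A‖ = √123 = 11.0905, ‖B‖ = √181 = 13.4536
cos = 145/(√123·√181) = 145/√22263 = 0.9718

0.9718


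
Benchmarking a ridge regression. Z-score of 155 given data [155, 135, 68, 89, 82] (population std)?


μ = 105.8, σ = 33.3191
z = (155 - 105.8)/33.3191 = 1.4766

1.4766


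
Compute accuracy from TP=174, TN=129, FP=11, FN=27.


Accuracy = (TP+TN)/(TP+TN+FP+FN)
= (174+129)/(341)
= 303/341 = 88.86%

88.86%


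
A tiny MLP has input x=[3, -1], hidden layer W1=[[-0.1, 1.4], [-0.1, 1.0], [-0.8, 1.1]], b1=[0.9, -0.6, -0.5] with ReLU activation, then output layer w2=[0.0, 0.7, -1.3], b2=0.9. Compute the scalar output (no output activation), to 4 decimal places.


z1[0] = (-0.1)·(3) + (1.4)·(-1) + 0.9 = -0.8
z1[1] = (-0.1)·(3) + (1.0)·(-1) - 0.6 = -1.9
z1[2] = (-0.8)·(3) + (1.1)·(-1) - 0.5 = -4.0
h = ReLU(z1) = [0.0, 0.0, 0.0]
output = (0.0)·(0.0) + (0.7)·(0.0) + (-1.3)·(0.0) + 0.9 = 0.9

0.9


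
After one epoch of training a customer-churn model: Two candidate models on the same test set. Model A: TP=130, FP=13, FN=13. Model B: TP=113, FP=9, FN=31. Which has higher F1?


Model A: P=130/143=0.9091, R=130/143=0.9091, F1=2PR/(P+R)=2TP/(2TP+FP+FN)=260/286=0.9091
Model B: P=113/122=0.9262, R=113/144=0.7847, F1=2PR/(P+R)=2TP/(2TP+FP+FN)=226/266=0.8496
0.9091 > 0.8496 → Model A

Model A


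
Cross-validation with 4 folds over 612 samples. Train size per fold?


Fold size = 612/4 = 153
Training per fold = 612 - 153 = 459

459


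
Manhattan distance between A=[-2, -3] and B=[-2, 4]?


d = |-2+ 2| + |-3-4|
  = 0 + 7
  = 7

7


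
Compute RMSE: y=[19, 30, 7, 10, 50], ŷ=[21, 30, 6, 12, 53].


MSE = 18/5 = 3.6
RMSE = √(18/5) = 1.8974

1.8974


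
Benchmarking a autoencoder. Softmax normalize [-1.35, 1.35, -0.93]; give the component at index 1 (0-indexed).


Exponentials: e^-1.35=0.2592, e^1.35=3.8574, e^-0.93=0.3946
Sum = 4.5112
Softmax = [0.0575, 0.8551, 0.0875]
p[1] = 3.8574/4.5112 = 0.8551

0.8551


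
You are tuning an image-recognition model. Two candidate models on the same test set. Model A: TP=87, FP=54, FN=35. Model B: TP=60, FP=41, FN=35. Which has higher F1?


Model A: P=87/141=0.617, R=87/122=0.7131, F1=2PR/(P+R)=2TP/(2TP+FP+FN)=174/263=0.6616
Model B: P=60/101=0.5941, R=60/95=0.6316, F1=2PR/(P+R)=2TP/(2TP+FP+FN)=120/196=0.6122
0.6616 > 0.6122 → Model A

Model A


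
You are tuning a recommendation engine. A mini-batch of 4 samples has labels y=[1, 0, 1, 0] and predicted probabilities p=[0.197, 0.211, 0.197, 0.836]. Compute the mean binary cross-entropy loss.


L[0] = -ln(0.197) = 1.6246
L[1] = -ln(1-0.211) = -ln(0.789) = 0.237
L[2] = -ln(0.197) = 1.6246
L[3] = -ln(1-0.836) = -ln(0.164) = 1.8079
mean = (1.6246 + 0.237 + 1.6246 + 1.8079)/4 = 1.3235

1.3235


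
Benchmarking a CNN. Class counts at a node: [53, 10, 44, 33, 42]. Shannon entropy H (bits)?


Probabilities: [53/182, 10/182, 44/182, 33/182, 42/182] ≈ [0.2912, 0.0549, 0.2418, 0.1813, 0.2308]
H = -((53/182)·log₂(53/182) + (10/182)·log₂(10/182) + (44/182)·log₂(44/182) + (33/182)·log₂(33/182) + (42/182)·log₂(42/182))
  = 2.1784 bits

2.1784 bits


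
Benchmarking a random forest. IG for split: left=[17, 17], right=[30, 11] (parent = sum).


Parent = [47, 28], H_parent = 0.9532
H_left = 1 (n=34), H_right = 0.839 (n=41)
H_children = (34/75)·1 + (41/75)·0.839 = 0.912
IG = 0.9532 - 0.912 = 0.0412

0.0412


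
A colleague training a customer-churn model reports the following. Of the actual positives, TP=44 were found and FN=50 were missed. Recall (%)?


Recall = TP/(TP+FN)
= 44/(44+50)
= 44/94 = 46.81%

46.81%


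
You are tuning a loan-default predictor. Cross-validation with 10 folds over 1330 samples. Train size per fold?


Fold size = 1330/10 = 133
Training per fold = 1330 - 133 = 1197

1197


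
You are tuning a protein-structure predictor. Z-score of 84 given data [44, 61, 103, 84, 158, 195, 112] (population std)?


μ = 108.1429, σ = 49.2673
z = (84 - 108.1429)/49.2673 = -0.49

-0.49


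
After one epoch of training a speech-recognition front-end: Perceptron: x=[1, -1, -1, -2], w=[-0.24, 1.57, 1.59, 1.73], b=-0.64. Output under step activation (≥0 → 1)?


z = (1)·(-0.24) + (-1)·(1.57) + (-1)·(1.59) + (-2)·(1.73) - 0.64
  = -7.5
step(z) = 0 (z<0)

0


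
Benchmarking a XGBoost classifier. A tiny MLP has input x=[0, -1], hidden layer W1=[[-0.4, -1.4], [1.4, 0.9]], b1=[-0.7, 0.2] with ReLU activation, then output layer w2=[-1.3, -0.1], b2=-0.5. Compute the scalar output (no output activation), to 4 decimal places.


z1[0] = (-0.4)·(0) + (-1.4)·(-1) - 0.7 = 0.7
z1[1] = (1.4)·(0) + (0.9)·(-1) + 0.2 = -0.7
h = ReLU(z1) = [0.7, 0.0]
output = (-1.3)·(0.7) + (-0.1)·(0.0) - 0.5 = -1.41

-1.41


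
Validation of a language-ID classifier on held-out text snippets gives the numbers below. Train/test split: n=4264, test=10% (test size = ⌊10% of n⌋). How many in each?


Test = ⌊4264·10/100⌋ = 426
Train = 4264 - 426 = 3838

Train: 3838, Test: 426


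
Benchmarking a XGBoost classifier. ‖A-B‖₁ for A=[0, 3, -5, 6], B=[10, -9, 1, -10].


d = |0-10| + |3+ 9| + |-5-1| + |6+ 10|
  = 10 + 12 + 6 + 16
  = 44

44


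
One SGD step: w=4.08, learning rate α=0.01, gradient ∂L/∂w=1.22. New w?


w_new = w - α·∇
= 4.08 - 0.01·1.22
= 4.08 - 0.0122
= 4.0678

4.0678


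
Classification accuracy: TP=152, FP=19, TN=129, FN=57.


Accuracy = (TP+TN)/(TP+TN+FP+FN)
= (152+129)/(357)
= 281/357 = 78.71%

78.71%


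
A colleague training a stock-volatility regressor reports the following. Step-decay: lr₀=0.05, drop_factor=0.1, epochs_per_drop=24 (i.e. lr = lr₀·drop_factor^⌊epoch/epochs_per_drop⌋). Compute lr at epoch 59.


n_drops = ⌊59/24⌋ = 2
lr = 0.05·0.1^2 = 0.05·0.01 = 0.0005

0.0005


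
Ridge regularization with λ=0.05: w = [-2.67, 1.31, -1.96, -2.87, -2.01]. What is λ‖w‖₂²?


‖w‖₂² = (-2.67)² + (1.31)² + (-1.96)² + (-2.87)² + (-2.01)²
     = 7.1289 + 1.7161 + 3.8416 + 8.2369 + 4.0401
     = 24.9636
λ·‖w‖₂² = 0.05·24.9636 = 1.24818

1.24818


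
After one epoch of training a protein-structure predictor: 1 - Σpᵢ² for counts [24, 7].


Probabilities: [24/31, 7/31] ≈ [0.7742, 0.2258]
Σpᵢ² = (576 + 49)/31² = 625/961
Gini = 1 - Σpᵢ² = 1 - 625/961 = 0.3496

0.3496


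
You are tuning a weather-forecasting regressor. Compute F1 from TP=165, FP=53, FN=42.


Precision = 165/218 = 0.7569
Recall = 165/207 = 0.7971
F1 = 2·P·R/(P+R) = 2·TP/(2·TP+FP+FN) = 330/(330+53+42) = 330/425 = 0.7765

0.7765


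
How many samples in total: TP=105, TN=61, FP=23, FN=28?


Total = TP + TN + FP + FN
= 105 + 61 + 23 + 28
= 217
(Predicted positive: 128, predicted negative: 89)

217


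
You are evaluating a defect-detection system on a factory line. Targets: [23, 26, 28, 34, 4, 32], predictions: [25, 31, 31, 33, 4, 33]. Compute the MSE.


Squared errors: (23-25)²=4, (26-31)²=25, (28-31)²=9, (34-33)²=1, (4-4)²=0, (32-33)²=1
Sum = 40
MSE = 40/6 = 20/3

20/3


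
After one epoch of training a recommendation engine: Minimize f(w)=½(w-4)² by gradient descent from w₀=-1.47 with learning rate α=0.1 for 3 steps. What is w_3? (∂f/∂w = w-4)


step 1: grad = -1.47-4 = -5.47; w = -1.47 - 0.1·(-5.47) = -0.923
step 2: grad = -0.923-4 = -4.923; w = -0.923 - 0.1·(-4.923) = -0.4307
step 3: grad = -0.4307-4 = -4.4307; w = -0.4307 - 0.1·(-4.4307) = 0.01237

0.01237


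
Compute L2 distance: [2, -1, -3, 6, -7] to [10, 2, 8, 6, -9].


d = √((2-10)² + (-1-2)² + (-3-8)² + (6-6)² + (-7+ 9)²)
  = √(64 + 9 + 121 + 0 + 4)
  = √198 = 14.0712

14.0712


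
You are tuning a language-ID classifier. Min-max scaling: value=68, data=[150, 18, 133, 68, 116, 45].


min=18, max=150
(68-18)/(150-18) = 50/132 = 0.3788

0.3788


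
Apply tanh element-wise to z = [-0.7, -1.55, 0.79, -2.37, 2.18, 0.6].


tanh(-0.7) = -0.6044
tanh(-1.55) = -0.9138
tanh(0.79) = 0.6584
tanh(-2.37) = -0.9827
tanh(2.18) = 0.9748
tanh(0.6) = 0.537
result = [-0.6044, -0.9138, 0.6584, -0.9827, 0.9748, 0.537]

[-0.6044, -0.9138, 0.6584, -0.9827, 0.9748, 0.537]


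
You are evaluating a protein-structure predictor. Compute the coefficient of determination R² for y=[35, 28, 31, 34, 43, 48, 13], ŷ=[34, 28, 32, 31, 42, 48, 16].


ȳ = 33.1429
SS_res = Σ(y-ŷ)² = 21
SS_tot = Σ(y-ȳ)² = 758.86
R² = 1 - SS_res/SS_tot = 1 - 0.0277 = 0.9723

0.9723


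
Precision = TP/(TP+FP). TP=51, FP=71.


Precision = TP/(TP+FP)
= 51/(51+71)
= 51/122 = 41.8%

41.8%


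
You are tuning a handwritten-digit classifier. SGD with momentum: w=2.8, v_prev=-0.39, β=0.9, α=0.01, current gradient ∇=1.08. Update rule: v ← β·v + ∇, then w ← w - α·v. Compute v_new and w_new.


v_new = 0.9·-0.39 + 1.08 = -0.351 + 1.08 = 0.729
w_new = 2.8 - 0.01·0.729 = 2.8 - 0.00729 = 2.79271

v_new=0.729, w_new=2.79271


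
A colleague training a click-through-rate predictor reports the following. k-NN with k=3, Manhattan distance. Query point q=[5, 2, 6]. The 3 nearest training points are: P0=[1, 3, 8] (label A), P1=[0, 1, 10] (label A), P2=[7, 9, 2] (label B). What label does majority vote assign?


d(q,P0) = 7  (label A)
d(q,P1) = 10  (label A)
d(q,P2) = 13  (label B)
Votes: A=2, B=1
Majority → A

A


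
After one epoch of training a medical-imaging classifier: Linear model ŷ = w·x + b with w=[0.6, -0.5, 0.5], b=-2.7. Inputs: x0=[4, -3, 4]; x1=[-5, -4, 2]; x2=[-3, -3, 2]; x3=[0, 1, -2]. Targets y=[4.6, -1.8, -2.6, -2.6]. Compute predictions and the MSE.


ŷ0 = (0.6)·(4) + (-0.5)·(-3) + (0.5)·(4) - 2.7 = 3.2
ŷ1 = (0.6)·(-5) + (-0.5)·(-4) + (0.5)·(2) - 2.7 = -2.7
ŷ2 = (0.6)·(-3) + (-0.5)·(-3) + (0.5)·(2) - 2.7 = -2.0
ŷ3 = (0.6)·(0) + (-0.5)·(1) + (0.5)·(-2) - 2.7 = -4.2
errors² = [1.96, 0.81, 0.36, 2.56]
MSE = 5.6900/4 = 1.4225

1.4225


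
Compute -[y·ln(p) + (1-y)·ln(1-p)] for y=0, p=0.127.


BCE = -[y·ln(p) + (1-y)·ln(1-p)]
= -0 - 1·ln(1-0.127)
= -ln(0.873) = 0.1358

0.1358


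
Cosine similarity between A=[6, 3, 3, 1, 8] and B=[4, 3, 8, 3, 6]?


A·B = 6·4 + 3·3 + 3·8 + 1·3 + 8·6 = 108
‖A‖ = √119 = 10.9087, ‖B‖ = √134 = 11.5758
cos = 108/(√119·√134) = 108/√15946 = 0.8553

0.8553


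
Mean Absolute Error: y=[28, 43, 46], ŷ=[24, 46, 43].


Absolute errors: |28-24|=4, |43-46|=3, |46-43|=3
Sum = 10
MAE = 10/3 = 10/3

10/3


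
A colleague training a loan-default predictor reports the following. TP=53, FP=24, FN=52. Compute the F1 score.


Precision = 53/77 = 0.6883
Recall = 53/105 = 0.5048
F1 = 2·P·R/(P+R) = 2·TP/(2·TP+FP+FN) = 106/(106+24+52) = 106/182 = 0.5824

0.5824


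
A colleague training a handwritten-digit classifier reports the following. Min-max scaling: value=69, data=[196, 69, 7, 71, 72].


min=7, max=196
(69-7)/(196-7) = 62/189 = 0.328

0.328


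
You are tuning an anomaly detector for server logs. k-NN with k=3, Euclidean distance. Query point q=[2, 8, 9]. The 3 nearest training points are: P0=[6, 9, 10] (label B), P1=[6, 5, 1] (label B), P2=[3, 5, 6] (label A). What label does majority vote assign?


d(q,P0) = 4.2426  (label B)
d(q,P1) = 9.434  (label B)
d(q,P2) = 4.3589  (label A)
Votes: A=1, B=2
Majority → B

B


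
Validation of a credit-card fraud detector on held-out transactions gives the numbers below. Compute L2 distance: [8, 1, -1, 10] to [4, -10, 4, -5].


d = √((8-4)² + (1+ 10)² + (-1-4)² + (10+ 5)²)
  = √(16 + 121 + 25 + 225)
  = √387 = 19.6723

19.6723


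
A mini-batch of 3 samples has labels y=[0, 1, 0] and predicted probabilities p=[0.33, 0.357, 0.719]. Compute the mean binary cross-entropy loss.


L[0] = -ln(1-0.33) = -ln(0.67) = 0.4005
L[1] = -ln(0.357) = 1.03
L[2] = -ln(1-0.719) = -ln(0.281) = 1.2694
mean = (0.4005 + 1.03 + 1.2694)/3 = 0.9

0.9


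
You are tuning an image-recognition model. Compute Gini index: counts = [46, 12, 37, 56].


Probabilities: [46/151, 12/151, 37/151, 56/151] ≈ [0.3046, 0.0795, 0.245, 0.3709]
Σpᵢ² = (2116 + 144 + 1369 + 3136)/151² = 6765/22801
Gini = 1 - Σpᵢ² = 1 - 6765/22801 = 0.7033

0.7033


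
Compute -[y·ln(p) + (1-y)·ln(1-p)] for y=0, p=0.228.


BCE = -[y·ln(p) + (1-y)·ln(1-p)]
= -0 - 1·ln(1-0.228)
= -ln(0.772) = 0.2588

0.2588


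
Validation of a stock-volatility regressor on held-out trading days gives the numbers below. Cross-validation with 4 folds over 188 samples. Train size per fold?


Fold size = 188/4 = 47
Training per fold = 188 - 47 = 141

141


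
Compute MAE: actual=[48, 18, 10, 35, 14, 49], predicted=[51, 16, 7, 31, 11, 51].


Absolute errors: |48-51|=3, |18-16|=2, |10-7|=3, |35-31|=4, |14-11|=3, |49-51|=2
Sum = 17
MAE = 17/6 = 17/6

17/6


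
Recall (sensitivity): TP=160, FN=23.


Recall = TP/(TP+FN)
= 160/(160+23)
= 160/183 = 87.43%

87.43%


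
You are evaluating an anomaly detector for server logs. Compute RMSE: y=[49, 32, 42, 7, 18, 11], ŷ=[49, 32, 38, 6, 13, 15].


MSE = 58/6 = 9.6667
RMSE = √(58/6) = 3.1091

3.1091


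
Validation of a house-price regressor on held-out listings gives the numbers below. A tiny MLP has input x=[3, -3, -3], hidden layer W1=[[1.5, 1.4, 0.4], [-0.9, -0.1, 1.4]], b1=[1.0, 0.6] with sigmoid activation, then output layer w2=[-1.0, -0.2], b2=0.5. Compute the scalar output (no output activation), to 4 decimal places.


z1[0] = (1.5)·(3) + (1.4)·(-3) + (0.4)·(-3) + 1.0 = 0.1
z1[1] = (-0.9)·(3) + (-0.1)·(-3) + (1.4)·(-3) + 0.6 = -6.0
h = sigmoid(z1) = [0.525, 0.0025]
output = (-1.0)·(0.525) + (-0.2)·(0.0025) + 0.5 = -0.0255

-0.0255


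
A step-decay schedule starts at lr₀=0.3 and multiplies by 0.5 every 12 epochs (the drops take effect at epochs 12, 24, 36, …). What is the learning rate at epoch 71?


n_drops = ⌊71/12⌋ = 5
lr = 0.3·0.5^5 = 0.3·0.03125 = 0.009375

0.009375


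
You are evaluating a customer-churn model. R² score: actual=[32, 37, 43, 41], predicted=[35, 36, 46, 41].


ȳ = 38.25
SS_res = Σ(y-ŷ)² = 19
SS_tot = Σ(y-ȳ)² = 70.75
R² = 1 - SS_res/SS_tot = 1 - 0.2686 = 0.7314

0.7314


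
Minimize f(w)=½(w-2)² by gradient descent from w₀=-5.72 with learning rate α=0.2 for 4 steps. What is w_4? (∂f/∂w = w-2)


step 1: grad = -5.72-2 = -7.72; w = -5.72 - 0.2·(-7.72) = -4.176
step 2: grad = -4.176-2 = -6.176; w = -4.176 - 0.2·(-6.176) = -2.9408
step 3: grad = -2.9408-2 = -4.9408; w = -2.9408 - 0.2·(-4.9408) = -1.95264
step 4: grad = -1.95264-2 = -3.95264; w = -1.95264 - 0.2·(-3.95264) = -1.162112

-1.162112


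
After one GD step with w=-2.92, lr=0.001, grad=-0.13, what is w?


w_new = w - α·∇
= -2.92 - 0.001·-0.13
= -2.92 + 0.00013
= -2.91987

-2.91987


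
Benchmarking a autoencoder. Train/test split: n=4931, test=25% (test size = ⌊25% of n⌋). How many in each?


Test = ⌊4931·25/100⌋ = 1232
Train = 4931 - 1232 = 3699

Train: 3699, Test: 1232


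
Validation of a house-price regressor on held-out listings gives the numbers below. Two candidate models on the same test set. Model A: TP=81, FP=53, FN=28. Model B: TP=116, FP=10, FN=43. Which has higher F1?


Model A: P=81/134=0.6045, R=81/109=0.7431, F1=2PR/(P+R)=2TP/(2TP+FP+FN)=162/243=0.6667
Model B: P=116/126=0.9206, R=116/159=0.7296, F1=2PR/(P+R)=2TP/(2TP+FP+FN)=232/285=0.814
0.6667 < 0.814 → Model B

Model B


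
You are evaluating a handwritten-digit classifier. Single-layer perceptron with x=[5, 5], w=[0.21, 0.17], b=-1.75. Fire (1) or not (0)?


z = (5)·(0.21) + (5)·(0.17) - 1.75
  = 0.15
step(z) = 1 (z≥0)

1


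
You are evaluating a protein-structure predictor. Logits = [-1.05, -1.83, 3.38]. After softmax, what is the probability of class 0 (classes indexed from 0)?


Exponentials: e^-1.05=0.3499, e^-1.83=0.1604, e^3.38=29.3708
Sum = 29.8811
Softmax = [0.0117, 0.0054, 0.9829]
p[0] = 0.3499/29.8811 = 0.0117

0.0117


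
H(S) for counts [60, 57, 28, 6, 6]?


Probabilities: [60/157, 57/157, 28/157, 6/157, 6/157] ≈ [0.3822, 0.3631, 0.1783, 0.0382, 0.0382]
H = -((60/157)·log₂(60/157) + (57/157)·log₂(57/157) + (28/157)·log₂(28/157) + (6/157)·log₂(6/157) + (6/157)·log₂(6/157))
  = 1.8646 bits

1.8646 bits


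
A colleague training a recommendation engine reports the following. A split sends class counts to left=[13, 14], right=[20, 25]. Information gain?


Parent = [33, 39], H_parent = 0.995
H_left = 0.999 (n=27), H_right = 0.9911 (n=45)
H_children = (27/72)·0.999 + (45/72)·0.9911 = 0.9941
IG = 0.995 - 0.9941 = 0.0009

0.0009


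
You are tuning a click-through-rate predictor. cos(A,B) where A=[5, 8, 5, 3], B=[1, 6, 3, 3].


A·B = 5·1 + 8·6 + 5·3 + 3·3 = 77
‖A‖ = √123 = 11.0905, ‖B‖ = √55 = 7.4162
cos = 77/(√123·√55) = 77/√6765 = 0.9362

0.9362


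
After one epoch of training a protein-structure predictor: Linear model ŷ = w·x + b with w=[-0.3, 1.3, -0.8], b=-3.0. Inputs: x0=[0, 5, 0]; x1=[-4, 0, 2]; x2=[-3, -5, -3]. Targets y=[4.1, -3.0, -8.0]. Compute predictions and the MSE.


ŷ0 = (-0.3)·(0) + (1.3)·(5) + (-0.8)·(0) - 3.0 = 3.5
ŷ1 = (-0.3)·(-4) + (1.3)·(0) + (-0.8)·(2) - 3.0 = -3.4
ŷ2 = (-0.3)·(-3) + (1.3)·(-5) + (-0.8)·(-3) - 3.0 = -6.2
errors² = [0.36, 0.16, 3.24]
MSE = 3.7600/3 = 1.2533

1.2533


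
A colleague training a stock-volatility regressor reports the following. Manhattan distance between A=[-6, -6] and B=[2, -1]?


d = |-6-2| + |-6+ 1|
  = 8 + 5
  = 13

13


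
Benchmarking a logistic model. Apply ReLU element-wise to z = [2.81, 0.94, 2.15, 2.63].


ReLU(2.81) = max(0, 2.81) = 2.81
ReLU(0.94) = max(0, 0.94) = 0.94
ReLU(2.15) = max(0, 2.15) = 2.15
ReLU(2.63) = max(0, 2.63) = 2.63
result = [2.81, 0.94, 2.15, 2.63]

[2.81, 0.94, 2.15, 2.63]


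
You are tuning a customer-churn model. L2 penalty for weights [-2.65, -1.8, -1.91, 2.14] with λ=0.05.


‖w‖₂² = (-2.65)² + (-1.8)² + (-1.91)² + (2.14)²
     = 7.0225 + 3.24 + 3.6481 + 4.5796
     = 18.4902
λ·‖w‖₂² = 0.05·18.4902 = 0.92451

0.92451


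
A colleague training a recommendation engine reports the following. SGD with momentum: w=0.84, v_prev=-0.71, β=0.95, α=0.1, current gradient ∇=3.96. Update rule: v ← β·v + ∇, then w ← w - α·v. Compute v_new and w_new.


v_new = 0.95·-0.71 + 3.96 = -0.6745 + 3.96 = 3.2855
w_new = 0.84 - 0.1·3.2855 = 0.84 - 0.32855 = 0.51145

v_new=3.2855, w_new=0.51145


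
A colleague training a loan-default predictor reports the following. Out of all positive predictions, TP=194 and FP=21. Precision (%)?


Precision = TP/(TP+FP)
= 194/(194+21)
= 194/215 = 90.23%

90.23%


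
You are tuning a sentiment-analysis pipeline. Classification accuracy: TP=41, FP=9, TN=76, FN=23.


Accuracy = (TP+TN)/(TP+TN+FP+FN)
= (41+76)/(149)
= 117/149 = 78.52%

78.52%


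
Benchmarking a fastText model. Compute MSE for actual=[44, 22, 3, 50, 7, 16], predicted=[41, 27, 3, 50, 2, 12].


Squared errors: (44-41)²=9, (22-27)²=25, (3-3)²=0, (50-50)²=0, (7-2)²=25, (16-12)²=16
Sum = 75
MSE = 75/6 = 25/2

25/2


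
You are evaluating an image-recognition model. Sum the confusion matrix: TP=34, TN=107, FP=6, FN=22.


Total = TP + TN + FP + FN
= 34 + 107 + 6 + 22
= 169
(Predicted positive: 40, predicted negative: 129)

169


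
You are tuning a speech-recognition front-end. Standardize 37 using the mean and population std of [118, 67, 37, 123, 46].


μ = 78.2, σ = 35.9188
z = (37 - 78.2)/35.9188 = -1.147

-1.147


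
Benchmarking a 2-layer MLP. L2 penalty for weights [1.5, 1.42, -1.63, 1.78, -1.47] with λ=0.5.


‖w‖₂² = (1.5)² + (1.42)² + (-1.63)² + (1.78)² + (-1.47)²
     = 2.25 + 2.0164 + 2.6569 + 3.1684 + 2.1609
     = 12.2526
λ·‖w‖₂² = 0.5·12.2526 = 6.1263

6.1263


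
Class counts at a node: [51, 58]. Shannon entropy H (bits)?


Probabilities: [51/109, 58/109] ≈ [0.4679, 0.5321]
H = -((51/109)·log₂(51/109) + (58/109)·log₂(58/109))
  = 0.997 bits

0.997 bits


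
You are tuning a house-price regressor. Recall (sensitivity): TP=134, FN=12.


Recall = TP/(TP+FN)
= 134/(134+12)
= 134/146 = 91.78%

91.78%


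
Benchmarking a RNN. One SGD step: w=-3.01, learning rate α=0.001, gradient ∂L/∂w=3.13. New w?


w_new = w - α·∇
= -3.01 - 0.001·3.13
= -3.01 - 0.00313
= -3.01313

-3.01313


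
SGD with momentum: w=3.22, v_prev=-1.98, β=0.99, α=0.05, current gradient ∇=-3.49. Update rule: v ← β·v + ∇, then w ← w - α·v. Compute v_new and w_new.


v_new = 0.99·-1.98 - 3.49 = -1.9602 - 3.49 = -5.4502
w_new = 3.22 - 0.05·-5.4502 = 3.22 + 0.27251 = 3.49251

v_new=-5.4502, w_new=3.49251


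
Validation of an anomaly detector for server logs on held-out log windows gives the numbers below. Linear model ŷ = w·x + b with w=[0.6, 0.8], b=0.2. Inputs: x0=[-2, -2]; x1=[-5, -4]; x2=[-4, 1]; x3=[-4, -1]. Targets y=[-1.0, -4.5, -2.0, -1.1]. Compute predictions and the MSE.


ŷ0 = (0.6)·(-2) + (0.8)·(-2) + 0.2 = -2.6
ŷ1 = (0.6)·(-5) + (0.8)·(-4) + 0.2 = -6.0
ŷ2 = (0.6)·(-4) + (0.8)·(1) + 0.2 = -1.4
ŷ3 = (0.6)·(-4) + (0.8)·(-1) + 0.2 = -3.0
errors² = [2.56, 2.25, 0.36, 3.61]
MSE = 8.7800/4 = 2.195

2.195


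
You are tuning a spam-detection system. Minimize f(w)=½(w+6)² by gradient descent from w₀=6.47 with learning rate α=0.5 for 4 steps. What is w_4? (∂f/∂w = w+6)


step 1: grad = 6.47+6 = 12.47; w = 6.47 - 0.5·(12.47) = 0.235
step 2: grad = 0.235+6 = 6.235; w = 0.235 - 0.5·(6.235) = -2.8825
step 3: grad = -2.8825+6 = 3.1175; w = -2.8825 - 0.5·(3.1175) = -4.44125
step 4: grad = -4.44125+6 = 1.55875; w = -4.44125 - 0.5·(1.55875) = -5.220625

-5.220625


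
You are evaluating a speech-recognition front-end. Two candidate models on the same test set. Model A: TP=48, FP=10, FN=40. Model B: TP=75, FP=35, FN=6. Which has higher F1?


Model A: P=48/58=0.8276, R=48/88=0.5455, F1=2PR/(P+R)=2TP/(2TP+FP+FN)=96/146=0.6575
Model B: P=75/110=0.6818, R=75/81=0.9259, F1=2PR/(P+R)=2TP/(2TP+FP+FN)=150/191=0.7853
0.6575 < 0.7853 → Model B

Model B


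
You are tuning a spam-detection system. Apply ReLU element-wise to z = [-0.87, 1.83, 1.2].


ReLU(-0.87) = max(0, -0.87) = 0.0
ReLU(1.83) = max(0, 1.83) = 1.83
ReLU(1.2) = max(0, 1.2) = 1.2
result = [0.0, 1.83, 1.2]

[0.0, 1.83, 1.2]


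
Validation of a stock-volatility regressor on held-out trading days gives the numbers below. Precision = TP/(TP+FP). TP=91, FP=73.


Precision = TP/(TP+FP)
= 91/(91+73)
= 91/164 = 55.49%

55.49%


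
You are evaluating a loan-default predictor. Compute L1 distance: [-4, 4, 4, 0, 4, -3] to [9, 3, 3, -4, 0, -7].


d = |-4-9| + |4-3| + |4-3| + |0+ 4| + |4-0| + |-3+ 7|
  = 13 + 1 + 1 + 4 + 4 + 4
  = 27

27


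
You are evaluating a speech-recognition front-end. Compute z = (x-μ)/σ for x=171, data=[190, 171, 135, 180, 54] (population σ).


μ = 146, σ = 49.6024
z = (171 - 146)/49.6024 = 0.504

0.504


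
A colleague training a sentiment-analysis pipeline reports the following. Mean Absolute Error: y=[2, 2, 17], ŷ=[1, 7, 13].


Absolute errors: |2-1|=1, |2-7|=5, |17-13|=4
Sum = 10
MAE = 10/3 = 10/3

10/3


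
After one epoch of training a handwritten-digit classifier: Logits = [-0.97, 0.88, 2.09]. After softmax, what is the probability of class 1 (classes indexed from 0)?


Exponentials: e^-0.97=0.3791, e^0.88=2.4109, e^2.09=8.0849
Sum = 10.8749
Softmax = [0.0349, 0.2217, 0.7434]
p[1] = 2.4109/10.8749 = 0.2217

0.2217


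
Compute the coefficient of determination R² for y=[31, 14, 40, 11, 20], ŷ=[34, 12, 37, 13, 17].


ȳ = 23.2
SS_res = Σ(y-ŷ)² = 35
SS_tot = Σ(y-ȳ)² = 586.8
R² = 1 - SS_res/SS_tot = 1 - 0.0596 = 0.9404

0.9404


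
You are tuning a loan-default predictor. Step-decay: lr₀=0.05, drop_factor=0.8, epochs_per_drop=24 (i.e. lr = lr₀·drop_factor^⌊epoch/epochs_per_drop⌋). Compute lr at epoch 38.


n_drops = ⌊38/24⌋ = 1
lr = 0.05·0.8^1 = 0.05·0.8 = 0.04

0.04


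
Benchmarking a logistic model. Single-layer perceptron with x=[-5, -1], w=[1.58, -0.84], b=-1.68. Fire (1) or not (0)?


z = (-5)·(1.58) + (-1)·(-0.84) - 1.68
  = -8.74
step(z) = 0 (z<0)

0


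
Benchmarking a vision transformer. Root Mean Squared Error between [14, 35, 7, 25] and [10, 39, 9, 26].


MSE = 37/4 = 9.25
RMSE = √(37/4) = 3.0414

3.0414


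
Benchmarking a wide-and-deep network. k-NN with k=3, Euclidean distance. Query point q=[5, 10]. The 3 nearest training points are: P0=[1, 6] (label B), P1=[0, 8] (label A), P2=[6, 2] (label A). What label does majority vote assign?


d(q,P0) = 5.6569  (label B)
d(q,P1) = 5.3852  (label A)
d(q,P2) = 8.0623  (label A)
Votes: A=2, B=1
Majority → A

A


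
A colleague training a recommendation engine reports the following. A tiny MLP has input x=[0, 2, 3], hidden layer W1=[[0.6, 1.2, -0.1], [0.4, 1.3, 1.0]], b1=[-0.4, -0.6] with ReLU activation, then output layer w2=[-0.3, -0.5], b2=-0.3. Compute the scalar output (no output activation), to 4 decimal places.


z1[0] = (0.6)·(0) + (1.2)·(2) + (-0.1)·(3) - 0.4 = 1.7
z1[1] = (0.4)·(0) + (1.3)·(2) + (1.0)·(3) - 0.6 = 5.0
h = ReLU(z1) = [1.7, 5.0]
output = (-0.3)·(1.7) + (-0.5)·(5.0) - 0.3 = -3.31

-3.31


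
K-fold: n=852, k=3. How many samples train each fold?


Fold size = 852/3 = 284
Training per fold = 852 - 284 = 568

568


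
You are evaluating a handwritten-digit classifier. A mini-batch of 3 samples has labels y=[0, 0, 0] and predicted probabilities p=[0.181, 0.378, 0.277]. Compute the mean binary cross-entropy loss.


L[0] = -ln(1-0.181) = -ln(0.819) = 0.1997
L[1] = -ln(1-0.378) = -ln(0.622) = 0.4748
L[2] = -ln(1-0.277) = -ln(0.723) = 0.3243
mean = (0.1997 + 0.4748 + 0.3243)/3 = 0.3329

0.3329


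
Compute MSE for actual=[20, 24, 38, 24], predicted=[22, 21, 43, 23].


Squared errors: (20-22)²=4, (24-21)²=9, (38-43)²=25, (24-23)²=1
Sum = 39
MSE = 39/4 = 39/4

39/4


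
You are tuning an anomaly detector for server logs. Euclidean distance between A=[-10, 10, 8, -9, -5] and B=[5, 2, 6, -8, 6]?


d = √((-10-5)² + (10-2)² + (8-6)² + (-9+ 8)² + (-5-6)²)
  = √(225 + 64 + 4 + 1 + 121)
  = √415 = 20.3715

20.3715


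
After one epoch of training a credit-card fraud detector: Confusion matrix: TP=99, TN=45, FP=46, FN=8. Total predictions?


Total = TP + TN + FP + FN
= 99 + 45 + 46 + 8
= 198
(Predicted positive: 145, predicted negative: 53)

198


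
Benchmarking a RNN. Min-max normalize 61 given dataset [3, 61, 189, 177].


min=3, max=189
(61-3)/(189-3) = 58/186 = 0.3118

0.3118


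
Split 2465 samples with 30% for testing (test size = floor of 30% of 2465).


Test = ⌊2465·30/100⌋ = 739
Train = 2465 - 739 = 1726

Train: 1726, Test: 739


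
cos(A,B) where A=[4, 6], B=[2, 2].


A·B = 4·2 + 6·2 = 20
‖A‖ = √52 = 7.2111, ‖B‖ = √8 = 2.8284
cos = 20/(√52·√8) = 20/√416 = 0.9806

0.9806


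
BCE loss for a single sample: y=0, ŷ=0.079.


BCE = -[y·ln(p) + (1-y)·ln(1-p)]
= -0 - 1·ln(1-0.079)
= -ln(0.921) = 0.0823

0.0823


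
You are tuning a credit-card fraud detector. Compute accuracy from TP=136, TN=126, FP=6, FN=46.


Accuracy = (TP+TN)/(TP+TN+FP+FN)
= (136+126)/(314)
= 262/314 = 83.44%

83.44%


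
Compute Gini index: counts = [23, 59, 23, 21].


Probabilities: [23/126, 59/126, 23/126, 21/126] ≈ [0.1825, 0.4683, 0.1825, 0.1667]
Σpᵢ² = (529 + 3481 + 529 + 441)/126² = 4980/15876
Gini = 1 - Σpᵢ² = 1 - 4980/15876 = 0.6863

0.6863


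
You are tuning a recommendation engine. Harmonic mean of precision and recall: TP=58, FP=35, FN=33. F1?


Precision = 58/93 = 0.6237
Recall = 58/91 = 0.6374
F1 = 2·P·R/(P+R) = 2·TP/(2·TP+FP+FN) = 116/(116+35+33) = 116/184 = 0.6304

0.6304


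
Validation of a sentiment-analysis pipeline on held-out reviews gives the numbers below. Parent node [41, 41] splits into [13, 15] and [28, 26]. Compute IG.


Parent = [41, 41], H_parent = 1
H_left = 0.9963 (n=28), H_right = 0.999 (n=54)
H_children = (28/82)·0.9963 + (54/82)·0.999 = 0.9981
IG = 1 - 0.9981 = 0.0019

0.0019


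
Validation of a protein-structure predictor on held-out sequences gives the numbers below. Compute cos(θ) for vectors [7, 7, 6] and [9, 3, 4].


A·B = 7·9 + 7·3 + 6·4 = 108
‖A‖ = √134 = 11.5758, ‖B‖ = √106 = 10.2956
cos = 108/(√134·√106) = 108/√14204 = 0.9062

0.9062


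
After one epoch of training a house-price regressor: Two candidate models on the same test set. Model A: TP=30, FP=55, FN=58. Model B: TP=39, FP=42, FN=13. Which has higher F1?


Model A: P=30/85=0.3529, R=30/88=0.3409, F1=2PR/(P+R)=2TP/(2TP+FP+FN)=60/173=0.3468
Model B: P=39/81=0.4815, R=39/52=0.75, F1=2PR/(P+R)=2TP/(2TP+FP+FN)=78/133=0.5865
0.3468 < 0.5865 → Model B

Model B


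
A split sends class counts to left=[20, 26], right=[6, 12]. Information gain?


Parent = [26, 38], H_parent = 0.9745
H_left = 0.9877 (n=46), H_right = 0.9183 (n=18)
H_children = (46/64)·0.9877 + (18/64)·0.9183 = 0.9682
IG = 0.9745 - 0.9682 = 0.0063

0.0063


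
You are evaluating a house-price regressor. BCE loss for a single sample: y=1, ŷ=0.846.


BCE = -[y·ln(p) + (1-y)·ln(1-p)]
= -1·ln(0.846) - 0
= -ln(0.846) = 0.1672

0.1672


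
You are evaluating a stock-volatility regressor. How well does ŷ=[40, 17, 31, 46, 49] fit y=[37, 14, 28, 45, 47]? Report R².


ȳ = 34.2
SS_res = Σ(y-ŷ)² = 32
SS_tot = Σ(y-ȳ)² = 734.8
R² = 1 - SS_res/SS_tot = 1 - 0.0435 = 0.9565

0.9565


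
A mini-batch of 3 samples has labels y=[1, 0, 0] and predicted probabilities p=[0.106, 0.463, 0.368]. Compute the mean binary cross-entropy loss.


L[0] = -ln(0.106) = 2.2443
L[1] = -ln(1-0.463) = -ln(0.537) = 0.6218
L[2] = -ln(1-0.368) = -ln(0.632) = 0.4589
mean = (2.2443 + 0.6218 + 0.4589)/3 = 1.1083

1.1083


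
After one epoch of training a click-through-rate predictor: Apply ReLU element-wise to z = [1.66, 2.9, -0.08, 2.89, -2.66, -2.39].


ReLU(1.66) = max(0, 1.66) = 1.66
ReLU(2.9) = max(0, 2.9) = 2.9
ReLU(-0.08) = max(0, -0.08) = 0.0
ReLU(2.89) = max(0, 2.89) = 2.89
ReLU(-2.66) = max(0, -2.66) = 0.0
ReLU(-2.39) = max(0, -2.39) = 0.0
result = [1.66, 2.9, 0.0, 2.89, 0.0, 0.0]

[1.66, 2.9, 0.0, 2.89, 0.0, 0.0]


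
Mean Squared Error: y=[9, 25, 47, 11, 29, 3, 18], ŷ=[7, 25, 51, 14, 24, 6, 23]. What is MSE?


Squared errors: (9-7)²=4, (25-25)²=0, (47-51)²=16, (11-14)²=9, (29-24)²=25, (3-6)²=9, (18-23)²=25
Sum = 88
MSE = 88/7 = 88/7

88/7


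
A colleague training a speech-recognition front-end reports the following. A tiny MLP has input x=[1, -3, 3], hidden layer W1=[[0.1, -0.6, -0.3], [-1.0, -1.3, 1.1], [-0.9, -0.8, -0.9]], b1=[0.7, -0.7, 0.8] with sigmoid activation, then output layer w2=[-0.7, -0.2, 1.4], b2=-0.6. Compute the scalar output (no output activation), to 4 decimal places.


z1[0] = (0.1)·(1) + (-0.6)·(-3) + (-0.3)·(3) + 0.7 = 1.7
z1[1] = (-1.0)·(1) + (-1.3)·(-3) + (1.1)·(3) - 0.7 = 5.5
z1[2] = (-0.9)·(1) + (-0.8)·(-3) + (-0.9)·(3) + 0.8 = -0.4
h = sigmoid(z1) = [0.8455, 0.9959, 0.4013]
output = (-0.7)·(0.8455) + (-0.2)·(0.9959) + (1.4)·(0.4013) - 0.6 = -0.8292

-0.8292


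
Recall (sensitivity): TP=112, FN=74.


Recall = TP/(TP+FN)
= 112/(112+74)
= 112/186 = 60.22%

60.22%


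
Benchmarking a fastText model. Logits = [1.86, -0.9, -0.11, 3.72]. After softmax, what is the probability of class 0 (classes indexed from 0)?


Exponentials: e^1.86=6.4237, e^-0.9=0.4066, e^-0.11=0.8958, e^3.72=41.2644
Sum = 48.9905
Softmax = [0.1311, 0.0083, 0.0183, 0.8423]
p[0] = 6.4237/48.9905 = 0.1311

0.1311


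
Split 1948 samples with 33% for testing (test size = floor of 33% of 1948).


Test = ⌊1948·33/100⌋ = 642
Train = 1948 - 642 = 1306

Train: 1306, Test: 642


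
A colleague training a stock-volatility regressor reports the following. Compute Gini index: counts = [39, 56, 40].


Probabilities: [39/135, 56/135, 40/135] ≈ [0.2889, 0.4148, 0.2963]
Σpᵢ² = (1521 + 3136 + 1600)/135² = 6257/18225
Gini = 1 - Σpᵢ² = 1 - 6257/18225 = 0.6567

0.6567


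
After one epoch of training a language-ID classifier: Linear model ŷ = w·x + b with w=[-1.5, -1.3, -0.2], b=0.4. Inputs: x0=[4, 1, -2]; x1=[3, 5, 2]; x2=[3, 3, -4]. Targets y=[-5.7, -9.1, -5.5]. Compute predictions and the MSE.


ŷ0 = (-1.5)·(4) + (-1.3)·(1) + (-0.2)·(-2) + 0.4 = -6.5
ŷ1 = (-1.5)·(3) + (-1.3)·(5) + (-0.2)·(2) + 0.4 = -11.0
ŷ2 = (-1.5)·(3) + (-1.3)·(3) + (-0.2)·(-4) + 0.4 = -7.2
errors² = [0.64, 3.61, 2.89]
MSE = 7.1400/3 = 2.38

2.38
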